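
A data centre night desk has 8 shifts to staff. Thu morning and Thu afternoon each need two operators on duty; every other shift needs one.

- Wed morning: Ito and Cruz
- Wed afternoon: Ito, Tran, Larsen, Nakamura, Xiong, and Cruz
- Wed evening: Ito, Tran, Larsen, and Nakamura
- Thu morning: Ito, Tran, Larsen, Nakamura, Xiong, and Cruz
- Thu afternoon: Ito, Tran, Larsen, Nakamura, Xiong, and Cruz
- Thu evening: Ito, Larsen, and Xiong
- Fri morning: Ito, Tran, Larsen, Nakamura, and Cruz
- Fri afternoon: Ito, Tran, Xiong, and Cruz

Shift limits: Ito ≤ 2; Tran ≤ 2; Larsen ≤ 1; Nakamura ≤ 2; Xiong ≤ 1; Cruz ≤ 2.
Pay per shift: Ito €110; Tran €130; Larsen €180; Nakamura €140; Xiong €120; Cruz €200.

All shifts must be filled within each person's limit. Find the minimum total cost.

Picking the cheapest available operator for each shift independently would cost €1120, but that ignores the shift limits.
An optimal schedule: Wed morning→Ito, Wed afternoon→Nakamura, Wed evening→Tran, Thu morning→Nakamura+Cruz, Thu afternoon→Xiong+Cruz, Thu evening→Ito, Fri morning→Larsen, Fri afternoon→Tran.
Total: 110 + 140 + 130 + 140 + 200 + 120 + 200 + 110 + 180 + 130 = €1460.

€1460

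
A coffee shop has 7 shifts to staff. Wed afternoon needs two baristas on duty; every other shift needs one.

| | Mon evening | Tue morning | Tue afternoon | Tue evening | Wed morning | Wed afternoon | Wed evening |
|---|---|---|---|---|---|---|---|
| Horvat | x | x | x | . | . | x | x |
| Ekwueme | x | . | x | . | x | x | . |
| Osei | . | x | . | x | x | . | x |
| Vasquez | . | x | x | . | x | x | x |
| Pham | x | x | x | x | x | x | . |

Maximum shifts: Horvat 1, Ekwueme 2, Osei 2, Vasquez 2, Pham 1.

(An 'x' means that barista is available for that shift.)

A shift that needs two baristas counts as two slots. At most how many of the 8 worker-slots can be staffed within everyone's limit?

8

Total capacity across all baristas is 1+2+2+2+1 = 8, and 8 slots are needed, so at most 8 can be filled.
An assignment achieving 8: Mon evening→Horvat, Tue morning→Vasquez, Tue afternoon→Ekwueme, Tue evening→Osei, Wed morning→Ekwueme, Wed afternoon→Vasquez+Pham, Wed evening→Osei.
Loads: Horvat 1/1, Ekwueme 2/2, Osei 2/2, Vasquez 2/2, Pham 1/1.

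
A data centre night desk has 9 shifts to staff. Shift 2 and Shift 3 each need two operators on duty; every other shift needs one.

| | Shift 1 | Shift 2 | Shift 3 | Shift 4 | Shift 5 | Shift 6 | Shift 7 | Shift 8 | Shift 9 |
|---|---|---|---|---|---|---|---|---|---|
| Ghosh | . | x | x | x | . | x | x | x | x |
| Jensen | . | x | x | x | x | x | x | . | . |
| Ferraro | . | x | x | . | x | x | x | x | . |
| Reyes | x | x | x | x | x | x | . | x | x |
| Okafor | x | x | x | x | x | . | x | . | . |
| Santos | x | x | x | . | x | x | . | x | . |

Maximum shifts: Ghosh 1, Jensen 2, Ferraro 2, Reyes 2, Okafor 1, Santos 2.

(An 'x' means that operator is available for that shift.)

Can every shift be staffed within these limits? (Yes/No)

Total capacity is 1+2+2+2+1+2 = 10 but 11 worker-slots are needed — infeasible.

No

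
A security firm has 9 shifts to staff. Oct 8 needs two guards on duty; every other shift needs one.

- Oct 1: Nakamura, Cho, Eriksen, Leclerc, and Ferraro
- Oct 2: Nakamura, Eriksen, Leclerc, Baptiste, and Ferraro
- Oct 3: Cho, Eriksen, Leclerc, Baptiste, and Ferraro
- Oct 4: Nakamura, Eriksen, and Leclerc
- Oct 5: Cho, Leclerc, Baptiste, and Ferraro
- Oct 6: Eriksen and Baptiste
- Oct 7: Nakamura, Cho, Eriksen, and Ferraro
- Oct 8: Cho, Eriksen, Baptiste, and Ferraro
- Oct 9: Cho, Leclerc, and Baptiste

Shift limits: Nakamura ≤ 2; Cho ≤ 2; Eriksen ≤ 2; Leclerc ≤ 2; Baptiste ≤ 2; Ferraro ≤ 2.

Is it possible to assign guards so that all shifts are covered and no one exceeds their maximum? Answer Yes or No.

One valid schedule: Oct 1→Eriksen, Oct 2→Leclerc, Oct 3→Leclerc, Oct 4→Nakamura, Oct 5→Cho, Oct 6→Eriksen, Oct 7→Nakamura, Oct 8→Baptiste+Ferraro, Oct 9→Cho.
Loads: Nakamura 2/2, Cho 2/2, Eriksen 2/2, Leclerc 2/2, Baptiste 1/2, Ferraro 1/2 — all within limits.

Yes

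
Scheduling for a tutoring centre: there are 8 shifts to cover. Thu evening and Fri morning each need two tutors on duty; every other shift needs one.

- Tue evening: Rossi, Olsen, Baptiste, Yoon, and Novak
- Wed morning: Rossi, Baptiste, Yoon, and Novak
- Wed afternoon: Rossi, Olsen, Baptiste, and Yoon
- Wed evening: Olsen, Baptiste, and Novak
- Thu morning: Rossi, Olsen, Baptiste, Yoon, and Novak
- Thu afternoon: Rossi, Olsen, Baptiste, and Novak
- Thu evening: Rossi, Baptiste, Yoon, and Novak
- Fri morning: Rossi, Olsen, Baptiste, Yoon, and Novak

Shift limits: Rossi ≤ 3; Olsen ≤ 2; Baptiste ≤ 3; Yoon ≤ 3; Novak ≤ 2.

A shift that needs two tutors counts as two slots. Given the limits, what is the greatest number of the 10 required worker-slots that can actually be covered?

10

Total capacity across all tutors is 3+2+3+3+2 = 13, and 10 slots are needed, so at most 10 can be filled.
An assignment achieving 10: Tue evening→Olsen, Wed morning→Rossi, Wed afternoon→Rossi, Wed evening→Olsen, Thu morning→Baptiste, Thu afternoon→Rossi, Thu evening→Baptiste+Yoon, Fri morning→Baptiste+Yoon.
Loads: Rossi 3/3, Olsen 2/2, Baptiste 3/3, Yoon 2/3, Novak 0/2.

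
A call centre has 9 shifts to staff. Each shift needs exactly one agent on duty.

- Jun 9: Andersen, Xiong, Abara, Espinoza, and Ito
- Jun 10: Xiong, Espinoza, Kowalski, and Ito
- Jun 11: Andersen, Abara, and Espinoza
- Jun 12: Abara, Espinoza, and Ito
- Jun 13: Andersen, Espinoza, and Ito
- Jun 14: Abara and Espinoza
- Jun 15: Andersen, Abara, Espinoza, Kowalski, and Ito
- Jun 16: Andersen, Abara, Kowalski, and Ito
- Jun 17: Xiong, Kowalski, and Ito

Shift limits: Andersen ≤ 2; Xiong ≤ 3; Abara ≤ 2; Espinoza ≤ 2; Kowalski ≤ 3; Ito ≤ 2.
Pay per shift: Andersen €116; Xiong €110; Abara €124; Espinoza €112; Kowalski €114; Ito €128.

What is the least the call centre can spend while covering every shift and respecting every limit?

€1014

Picking the cheapest available agent for each shift independently would cost €1004, but that ignores the shift limits.
An optimal schedule: Jun 9→Xiong, Jun 10→Xiong, Jun 11→Andersen, Jun 12→Espinoza, Jun 13→Andersen, Jun 14→Espinoza, Jun 15→Kowalski, Jun 16→Kowalski, Jun 17→Xiong.
Total: 110 + 110 + 116 + 112 + 116 + 112 + 114 + 114 + 110 = €1014.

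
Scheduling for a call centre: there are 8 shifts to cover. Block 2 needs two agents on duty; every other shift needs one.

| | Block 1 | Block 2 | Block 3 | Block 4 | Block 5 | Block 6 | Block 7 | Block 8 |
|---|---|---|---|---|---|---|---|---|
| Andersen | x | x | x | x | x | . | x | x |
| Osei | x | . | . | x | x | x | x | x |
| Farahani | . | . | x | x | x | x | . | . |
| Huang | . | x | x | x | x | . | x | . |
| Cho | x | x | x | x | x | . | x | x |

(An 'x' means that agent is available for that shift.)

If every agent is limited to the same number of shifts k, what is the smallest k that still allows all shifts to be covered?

With 5 agents and 9 worker-slots to fill, someone must work at least ⌈9/5⌉ = 2 shifts, so k ≥ 2.
k = 2 works: Block 1→Andersen, Block 2→Andersen+Huang, Block 3→Farahani, Block 4→Farahani, Block 5→Cho, Block 6→Osei, Block 7→Huang, Block 8→Osei.
Loads: Andersen 2, Osei 2, Farahani 2, Huang 2, Cho 1 — all ≤ 2.

2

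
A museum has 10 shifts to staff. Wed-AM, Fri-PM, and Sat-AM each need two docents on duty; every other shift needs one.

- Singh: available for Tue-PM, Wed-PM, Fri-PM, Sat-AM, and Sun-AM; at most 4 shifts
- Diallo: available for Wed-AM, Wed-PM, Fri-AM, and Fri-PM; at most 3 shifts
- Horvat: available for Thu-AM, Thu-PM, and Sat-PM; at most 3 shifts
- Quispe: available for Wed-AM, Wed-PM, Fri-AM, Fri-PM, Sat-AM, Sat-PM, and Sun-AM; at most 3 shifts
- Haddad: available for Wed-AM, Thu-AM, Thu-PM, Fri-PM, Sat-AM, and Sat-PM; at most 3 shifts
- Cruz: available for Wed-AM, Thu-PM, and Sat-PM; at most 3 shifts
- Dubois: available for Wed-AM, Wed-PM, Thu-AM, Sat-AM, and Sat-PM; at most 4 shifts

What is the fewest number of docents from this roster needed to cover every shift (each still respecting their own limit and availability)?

13 slots to fill and no one can take more than 4, so at least ⌈13/4⌉ = 4 docents are needed.
Singh, Diallo, Horvat, and Quispe alone can cover everything: Tue-PM→Singh, Wed-AM→Diallo+Quispe, Wed-PM→Singh, Thu-AM→Horvat, Thu-PM→Horvat, Fri-AM→Diallo, Fri-PM→Diallo+Quispe, Sat-AM→Singh+Quispe, Sat-PM→Horvat, Sun-AM→Singh.

4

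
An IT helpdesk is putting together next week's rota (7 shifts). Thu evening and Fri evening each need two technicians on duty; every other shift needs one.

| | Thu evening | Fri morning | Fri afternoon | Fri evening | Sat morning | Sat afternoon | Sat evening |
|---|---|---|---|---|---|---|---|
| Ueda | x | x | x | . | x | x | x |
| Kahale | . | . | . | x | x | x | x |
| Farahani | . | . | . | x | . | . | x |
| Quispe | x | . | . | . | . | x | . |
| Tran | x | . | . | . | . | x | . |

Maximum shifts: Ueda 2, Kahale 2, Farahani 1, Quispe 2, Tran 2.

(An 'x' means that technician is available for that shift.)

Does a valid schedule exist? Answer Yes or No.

No

Total capacity is 9 and 9 slots are needed, so capacity alone doesn't rule it out.
Shifts {Fri morning, Fri afternoon, Fri evening, Sat morning, Sat evening} need 6 worker-slots in total, but the technicians available for any of those shifts (Ueda, Kahale, and Farahani) can supply at most 5 among them. So no valid schedule exists.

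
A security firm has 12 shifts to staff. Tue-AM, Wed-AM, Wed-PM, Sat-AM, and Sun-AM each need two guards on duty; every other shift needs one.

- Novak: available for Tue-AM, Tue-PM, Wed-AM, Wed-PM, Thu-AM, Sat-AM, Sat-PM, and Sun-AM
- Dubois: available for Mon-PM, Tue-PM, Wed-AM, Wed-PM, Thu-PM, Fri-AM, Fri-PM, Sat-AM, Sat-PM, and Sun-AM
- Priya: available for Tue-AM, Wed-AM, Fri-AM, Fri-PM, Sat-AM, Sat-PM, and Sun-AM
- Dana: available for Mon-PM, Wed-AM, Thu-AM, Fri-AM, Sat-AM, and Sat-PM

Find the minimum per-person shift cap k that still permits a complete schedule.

With 4 guards and 17 worker-slots to fill, someone must work at least ⌈17/4⌉ = 5 shifts, so k ≥ 5.
k = 5 works: Mon-PM→Dubois, Tue-AM→Novak+Priya, Tue-PM→Novak, Wed-AM→Priya+Dana, Wed-PM→Novak+Dubois, Thu-AM→Novak, Thu-PM→Dubois, Fri-AM→Dubois, Fri-PM→Dubois, Sat-AM→Priya+Dana, Sat-PM→Priya, Sun-AM→Novak+Priya.
Loads: Novak 5, Dubois 5, Priya 5, Dana 2 — all ≤ 5.

5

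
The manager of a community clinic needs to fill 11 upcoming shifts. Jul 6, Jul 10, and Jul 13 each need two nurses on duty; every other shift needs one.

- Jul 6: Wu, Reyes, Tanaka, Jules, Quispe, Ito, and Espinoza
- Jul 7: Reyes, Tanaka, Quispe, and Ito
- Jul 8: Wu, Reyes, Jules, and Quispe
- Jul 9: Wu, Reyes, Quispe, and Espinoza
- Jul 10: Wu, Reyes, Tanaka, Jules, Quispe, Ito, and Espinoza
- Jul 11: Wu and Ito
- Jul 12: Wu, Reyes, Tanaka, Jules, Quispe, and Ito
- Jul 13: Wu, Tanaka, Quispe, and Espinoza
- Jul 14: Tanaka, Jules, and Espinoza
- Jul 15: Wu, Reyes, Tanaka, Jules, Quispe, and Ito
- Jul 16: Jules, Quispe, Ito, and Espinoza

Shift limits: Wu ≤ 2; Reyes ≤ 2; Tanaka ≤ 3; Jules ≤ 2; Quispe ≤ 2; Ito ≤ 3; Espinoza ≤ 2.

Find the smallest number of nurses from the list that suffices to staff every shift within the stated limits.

6

14 slots to fill and no one can take more than 3, so at least ⌈14/3⌉ = 5 nurses are needed.
Any 5 nurses together have capacity at most 3+3+2+2+2 = 12 < 14 slots, so 5 can never suffice.
Wu, Reyes, Tanaka, Jules, Quispe, and Ito alone can cover everything: Jul 6→Jules+Ito, Jul 7→Reyes, Jul 8→Reyes, Jul 9→Wu, Jul 10→Quispe+Ito, Jul 11→Wu, Jul 12→Tanaka, Jul 13→Tanaka+Quispe, Jul 14→Tanaka, Jul 15→Ito, Jul 16→Jules.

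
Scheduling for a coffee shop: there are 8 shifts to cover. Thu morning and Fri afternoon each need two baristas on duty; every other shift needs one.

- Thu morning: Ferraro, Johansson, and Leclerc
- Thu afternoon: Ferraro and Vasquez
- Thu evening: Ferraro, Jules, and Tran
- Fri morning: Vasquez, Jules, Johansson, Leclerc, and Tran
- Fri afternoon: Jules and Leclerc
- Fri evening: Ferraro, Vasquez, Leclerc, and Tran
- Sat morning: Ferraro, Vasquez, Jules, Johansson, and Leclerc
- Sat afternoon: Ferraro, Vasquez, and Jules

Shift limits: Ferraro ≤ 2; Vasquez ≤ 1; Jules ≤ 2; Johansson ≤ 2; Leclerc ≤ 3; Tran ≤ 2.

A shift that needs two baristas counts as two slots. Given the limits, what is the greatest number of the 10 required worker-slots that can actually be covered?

10

Total capacity across all baristas is 2+1+2+2+3+2 = 12, and 10 slots are needed, so at most 10 can be filled.
An assignment achieving 10: Thu morning→Ferraro+Johansson, Thu afternoon→Ferraro, Thu evening→Jules, Fri morning→Johansson, Fri afternoon→Jules+Leclerc, Fri evening→Leclerc, Sat morning→Leclerc, Sat afternoon→Vasquez.
Loads: Ferraro 2/2, Vasquez 1/1, Jules 2/2, Johansson 2/2, Leclerc 3/3, Tran 0/2.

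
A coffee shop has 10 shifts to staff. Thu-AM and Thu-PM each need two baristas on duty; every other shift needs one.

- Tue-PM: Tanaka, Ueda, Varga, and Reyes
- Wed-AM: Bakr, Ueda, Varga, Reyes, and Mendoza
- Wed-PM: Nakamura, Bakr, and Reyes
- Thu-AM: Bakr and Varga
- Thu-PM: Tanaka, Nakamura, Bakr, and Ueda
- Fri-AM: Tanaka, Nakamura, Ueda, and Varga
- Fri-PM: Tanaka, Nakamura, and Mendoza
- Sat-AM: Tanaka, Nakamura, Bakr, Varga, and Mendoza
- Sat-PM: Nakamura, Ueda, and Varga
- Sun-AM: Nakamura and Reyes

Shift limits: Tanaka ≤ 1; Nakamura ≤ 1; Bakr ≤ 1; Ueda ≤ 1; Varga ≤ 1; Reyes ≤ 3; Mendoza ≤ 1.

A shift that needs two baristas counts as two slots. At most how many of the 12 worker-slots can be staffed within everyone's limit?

Total capacity across all baristas is 1+1+1+1+1+3+1 = 9, and 12 slots are needed, so at most 9 can be filled.
An assignment achieving 9: Tue-PM→Reyes, Wed-AM→Reyes, Wed-PM→Reyes, Thu-AM→Bakr+Varga, Fri-PM→Tanaka, Sat-AM→Mendoza, Sat-PM→Ueda, Sun-AM→Nakamura.
Loads: Tanaka 1/1, Nakamura 1/1, Bakr 1/1, Ueda 1/1, Varga 1/1, Reyes 3/3, Mendoza 1/1.

9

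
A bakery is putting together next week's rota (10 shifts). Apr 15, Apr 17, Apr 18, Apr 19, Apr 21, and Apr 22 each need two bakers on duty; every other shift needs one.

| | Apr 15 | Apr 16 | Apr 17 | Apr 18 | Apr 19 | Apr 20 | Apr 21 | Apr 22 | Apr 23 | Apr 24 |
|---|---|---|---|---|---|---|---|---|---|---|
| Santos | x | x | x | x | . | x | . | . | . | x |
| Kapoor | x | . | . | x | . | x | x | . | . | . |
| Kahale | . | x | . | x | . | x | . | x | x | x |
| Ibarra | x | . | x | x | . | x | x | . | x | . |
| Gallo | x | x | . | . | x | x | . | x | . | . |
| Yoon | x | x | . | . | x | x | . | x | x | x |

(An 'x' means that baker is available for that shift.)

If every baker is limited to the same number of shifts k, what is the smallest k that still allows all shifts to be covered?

With 6 bakers and 16 worker-slots to fill, someone must work at least ⌈16/6⌉ = 3 shifts, so k ≥ 3.
k = 3 works: Apr 15→Ibarra+Gallo, Apr 16→Santos, Apr 17→Santos+Ibarra, Apr 18→Kapoor+Kahale, Apr 19→Gallo+Yoon, Apr 20→Kapoor, Apr 21→Kapoor+Ibarra, Apr 22→Kahale+Gallo, Apr 23→Kahale, Apr 24→Santos.
Loads: Santos 3, Kapoor 3, Kahale 3, Ibarra 3, Gallo 3, Yoon 1 — all ≤ 3.

3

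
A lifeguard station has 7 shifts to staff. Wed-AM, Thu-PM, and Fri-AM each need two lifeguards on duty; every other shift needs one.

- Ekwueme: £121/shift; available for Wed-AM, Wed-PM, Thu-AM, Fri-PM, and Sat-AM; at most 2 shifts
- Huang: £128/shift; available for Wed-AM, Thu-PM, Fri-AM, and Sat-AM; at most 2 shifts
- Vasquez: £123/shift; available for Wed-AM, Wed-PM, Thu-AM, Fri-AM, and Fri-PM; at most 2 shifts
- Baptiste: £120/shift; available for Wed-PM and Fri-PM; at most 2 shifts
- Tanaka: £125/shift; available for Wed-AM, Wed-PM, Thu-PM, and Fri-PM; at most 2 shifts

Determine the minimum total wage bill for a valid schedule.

Thu-PM can only be covered by Huang and Tanaka, so that assignment is forced.
Fri-AM can only be covered by Huang and Vasquez, so that assignment is forced.
Picking the cheapest available lifeguard for each shift independently would cost £1230, but that ignores the shift limits.
An optimal schedule: Wed-AM→Vasquez+Tanaka, Wed-PM→Baptiste, Thu-AM→Ekwueme, Thu-PM→Huang+Tanaka, Fri-AM→Huang+Vasquez, Fri-PM→Baptiste, Sat-AM→Ekwueme.
Total: 123 + 125 + 120 + 121 + 128 + 125 + 128 + 123 + 120 + 121 = £1234.

£1234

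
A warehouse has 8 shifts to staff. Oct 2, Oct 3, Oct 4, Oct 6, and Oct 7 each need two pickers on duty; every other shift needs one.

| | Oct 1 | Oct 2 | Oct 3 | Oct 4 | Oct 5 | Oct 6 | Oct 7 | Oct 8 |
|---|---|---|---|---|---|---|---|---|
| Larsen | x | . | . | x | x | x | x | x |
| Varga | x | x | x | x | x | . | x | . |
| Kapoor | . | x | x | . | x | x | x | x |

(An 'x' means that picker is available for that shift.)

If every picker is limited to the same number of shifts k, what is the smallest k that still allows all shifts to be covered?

With 3 pickers and 13 worker-slots to fill, someone must work at least ⌈13/3⌉ = 5 shifts, so k ≥ 5.
k = 5 works: Oct 1→Larsen, Oct 2→Varga+Kapoor, Oct 3→Varga+Kapoor, Oct 4→Larsen+Varga, Oct 5→Larsen, Oct 6→Larsen+Kapoor, Oct 7→Varga+Kapoor, Oct 8→Larsen.
Loads: Larsen 5, Varga 4, Kapoor 4 — all ≤ 5.

5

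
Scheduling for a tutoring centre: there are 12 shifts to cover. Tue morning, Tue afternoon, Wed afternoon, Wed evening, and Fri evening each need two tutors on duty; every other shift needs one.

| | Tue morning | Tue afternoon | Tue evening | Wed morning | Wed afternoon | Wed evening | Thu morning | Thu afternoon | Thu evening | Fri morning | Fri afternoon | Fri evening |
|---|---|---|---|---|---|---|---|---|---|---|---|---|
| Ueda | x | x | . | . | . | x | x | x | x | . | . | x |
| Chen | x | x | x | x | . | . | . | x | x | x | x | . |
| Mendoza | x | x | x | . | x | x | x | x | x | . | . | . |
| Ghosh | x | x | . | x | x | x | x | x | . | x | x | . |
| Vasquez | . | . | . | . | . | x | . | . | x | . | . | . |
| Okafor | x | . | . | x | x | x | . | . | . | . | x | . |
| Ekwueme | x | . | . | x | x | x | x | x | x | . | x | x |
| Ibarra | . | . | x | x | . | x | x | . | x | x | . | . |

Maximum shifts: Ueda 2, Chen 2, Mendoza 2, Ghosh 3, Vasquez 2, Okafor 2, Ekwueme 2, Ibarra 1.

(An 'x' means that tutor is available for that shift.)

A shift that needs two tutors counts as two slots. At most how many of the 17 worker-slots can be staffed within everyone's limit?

Total capacity across all tutors is 2+2+2+3+2+2+2+1 = 16, and 17 slots are needed, so at most 16 can be filled.
An assignment achieving 16: Tue morning→Okafor, Tue afternoon→Ueda+Mendoza, Tue evening→Chen, Wed morning→Ghosh, Wed afternoon→Mendoza+Ghosh, Wed evening→Vasquez+Okafor, Thu morning→Ibarra, Thu afternoon→Ekwueme, Thu evening→Vasquez, Fri morning→Chen, Fri afternoon→Ghosh, Fri evening→Ueda+Ekwueme.
Loads: Ueda 2/2, Chen 2/2, Mendoza 2/2, Ghosh 3/3, Vasquez 2/2, Okafor 2/2, Ekwueme 2/2, Ibarra 1/1.

16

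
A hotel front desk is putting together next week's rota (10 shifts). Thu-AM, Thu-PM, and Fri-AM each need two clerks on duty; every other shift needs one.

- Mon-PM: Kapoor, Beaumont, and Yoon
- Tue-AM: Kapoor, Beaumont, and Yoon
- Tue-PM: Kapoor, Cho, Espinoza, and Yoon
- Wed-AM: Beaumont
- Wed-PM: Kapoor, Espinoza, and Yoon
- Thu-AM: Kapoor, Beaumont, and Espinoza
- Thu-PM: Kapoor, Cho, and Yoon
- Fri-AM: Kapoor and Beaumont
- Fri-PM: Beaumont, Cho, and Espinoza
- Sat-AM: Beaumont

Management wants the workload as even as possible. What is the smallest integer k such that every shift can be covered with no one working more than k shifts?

With 5 clerks and 13 worker-slots to fill, someone must work at least ⌈13/5⌉ = 3 shifts, so k ≥ 3.
k = 3 works: Mon-PM→Kapoor, Tue-AM→Yoon, Tue-PM→Cho, Wed-AM→Beaumont, Wed-PM→Espinoza, Thu-AM→Kapoor+Espinoza, Thu-PM→Cho+Yoon, Fri-AM→Kapoor+Beaumont, Fri-PM→Cho, Sat-AM→Beaumont.
Loads: Kapoor 3, Beaumont 3, Cho 3, Espinoza 2, Yoon 2 — all ≤ 3.

3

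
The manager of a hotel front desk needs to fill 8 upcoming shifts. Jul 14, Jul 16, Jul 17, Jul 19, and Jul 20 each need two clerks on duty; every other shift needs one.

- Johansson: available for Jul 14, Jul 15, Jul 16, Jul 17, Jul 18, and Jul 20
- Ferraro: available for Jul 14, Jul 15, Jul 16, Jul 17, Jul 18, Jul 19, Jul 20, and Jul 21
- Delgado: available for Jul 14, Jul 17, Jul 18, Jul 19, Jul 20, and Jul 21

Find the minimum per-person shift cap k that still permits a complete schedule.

With 3 clerks and 13 worker-slots to fill, someone must work at least ⌈13/3⌉ = 5 shifts, so k ≥ 5.
k = 5 works: Jul 14→Johansson+Ferraro, Jul 15→Johansson, Jul 16→Johansson+Ferraro, Jul 17→Johansson+Ferraro, Jul 18→Delgado, Jul 19→Ferraro+Delgado, Jul 20→Johansson+Delgado, Jul 21→Ferraro.
Loads: Johansson 5, Ferraro 5, Delgado 3 — all ≤ 5.

5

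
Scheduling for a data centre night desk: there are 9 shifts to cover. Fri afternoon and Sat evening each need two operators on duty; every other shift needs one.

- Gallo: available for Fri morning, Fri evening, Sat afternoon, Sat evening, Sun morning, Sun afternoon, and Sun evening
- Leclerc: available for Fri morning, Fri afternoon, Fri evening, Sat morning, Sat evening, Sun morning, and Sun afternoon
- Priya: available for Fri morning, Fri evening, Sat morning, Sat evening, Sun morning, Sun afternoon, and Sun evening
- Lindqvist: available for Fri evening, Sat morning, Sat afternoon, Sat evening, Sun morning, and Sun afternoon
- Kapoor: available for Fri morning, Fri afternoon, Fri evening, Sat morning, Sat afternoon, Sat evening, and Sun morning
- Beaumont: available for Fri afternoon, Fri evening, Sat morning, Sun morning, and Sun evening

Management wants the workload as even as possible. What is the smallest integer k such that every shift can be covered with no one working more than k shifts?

With 6 operators and 11 worker-slots to fill, someone must work at least ⌈11/6⌉ = 2 shifts, so k ≥ 2.
k = 2 works: Fri morning→Leclerc, Fri afternoon→Leclerc+Kapoor, Fri evening→Lindqvist, Sat morning→Priya, Sat afternoon→Gallo, Sat evening→Lindqvist+Kapoor, Sun morning→Beaumont, Sun afternoon→Priya, Sun evening→Gallo.
Loads: Gallo 2, Leclerc 2, Priya 2, Lindqvist 2, Kapoor 2, Beaumont 1 — all ≤ 2.

2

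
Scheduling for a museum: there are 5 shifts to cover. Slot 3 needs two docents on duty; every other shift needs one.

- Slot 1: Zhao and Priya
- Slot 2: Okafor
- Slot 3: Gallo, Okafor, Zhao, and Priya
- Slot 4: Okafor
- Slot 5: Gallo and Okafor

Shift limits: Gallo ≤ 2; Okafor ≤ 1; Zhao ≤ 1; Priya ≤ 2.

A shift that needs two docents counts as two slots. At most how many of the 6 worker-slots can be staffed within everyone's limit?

5

Total capacity across all docents is 2+1+1+2 = 6, and 6 slots are needed, so at most 6 can be filled.
Shifts {Slot 2, Slot 4} need 2 slots but only Okafor are available for them, supplying at most 1 — so at least 1 slot must go unfilled.
An assignment achieving 5: Slot 1→Zhao, Slot 2→Okafor, Slot 3→Gallo+Priya, Slot 5→Gallo.
Loads: Gallo 2/2, Okafor 1/1, Zhao 1/1, Priya 1/2.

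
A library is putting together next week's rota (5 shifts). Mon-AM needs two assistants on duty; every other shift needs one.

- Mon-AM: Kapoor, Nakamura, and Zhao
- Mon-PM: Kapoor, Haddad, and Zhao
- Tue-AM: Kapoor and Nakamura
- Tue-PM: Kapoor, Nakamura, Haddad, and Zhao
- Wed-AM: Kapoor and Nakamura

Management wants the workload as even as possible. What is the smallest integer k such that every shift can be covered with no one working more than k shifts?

With 4 assistants and 6 worker-slots to fill, someone must work at least ⌈6/4⌉ = 2 shifts, so k ≥ 2.
k = 2 works: Mon-AM→Nakamura+Zhao, Mon-PM→Haddad, Tue-AM→Kapoor, Tue-PM→Nakamura, Wed-AM→Kapoor.
Loads: Kapoor 2, Nakamura 2, Haddad 1, Zhao 1 — all ≤ 2.

2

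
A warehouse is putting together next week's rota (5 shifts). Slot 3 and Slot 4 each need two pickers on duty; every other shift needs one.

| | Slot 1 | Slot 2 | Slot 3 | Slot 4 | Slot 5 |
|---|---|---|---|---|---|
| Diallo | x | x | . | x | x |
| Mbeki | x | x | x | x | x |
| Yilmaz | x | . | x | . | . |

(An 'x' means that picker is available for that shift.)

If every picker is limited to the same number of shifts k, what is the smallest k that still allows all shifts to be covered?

With 3 pickers and 7 worker-slots to fill, someone must work at least ⌈7/3⌉ = 3 shifts, so k ≥ 3.
k = 3 works: Slot 1→Mbeki, Slot 2→Diallo, Slot 3→Mbeki+Yilmaz, Slot 4→Diallo+Mbeki, Slot 5→Diallo.
Loads: Diallo 3, Mbeki 3, Yilmaz 1 — all ≤ 3.

3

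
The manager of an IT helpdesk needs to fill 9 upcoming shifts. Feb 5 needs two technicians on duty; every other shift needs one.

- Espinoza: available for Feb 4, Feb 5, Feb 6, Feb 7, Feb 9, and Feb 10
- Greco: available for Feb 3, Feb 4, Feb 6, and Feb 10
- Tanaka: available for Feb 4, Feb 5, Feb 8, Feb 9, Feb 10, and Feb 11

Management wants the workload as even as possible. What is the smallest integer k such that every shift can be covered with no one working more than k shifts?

With 3 technicians and 10 worker-slots to fill, someone must work at least ⌈10/3⌉ = 4 shifts, so k ≥ 4.
k = 4 works: Feb 3→Greco, Feb 4→Greco, Feb 5→Espinoza+Tanaka, Feb 6→Espinoza, Feb 7→Espinoza, Feb 8→Tanaka, Feb 9→Espinoza, Feb 10→Greco, Feb 11→Tanaka.
Loads: Espinoza 4, Greco 3, Tanaka 3 — all ≤ 4.

4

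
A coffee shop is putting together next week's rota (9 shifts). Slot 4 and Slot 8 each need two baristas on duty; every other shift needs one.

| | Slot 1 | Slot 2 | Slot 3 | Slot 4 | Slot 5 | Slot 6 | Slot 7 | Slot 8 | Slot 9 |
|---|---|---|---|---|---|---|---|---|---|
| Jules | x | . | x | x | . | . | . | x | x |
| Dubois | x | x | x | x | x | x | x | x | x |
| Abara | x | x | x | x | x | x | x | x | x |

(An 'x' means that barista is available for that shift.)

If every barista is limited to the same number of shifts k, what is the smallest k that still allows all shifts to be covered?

With 3 baristas and 11 worker-slots to fill, someone must work at least ⌈11/3⌉ = 4 shifts, so k ≥ 4.
k = 4 works: Slot 1→Jules, Slot 2→Dubois, Slot 3→Jules, Slot 4→Jules+Abara, Slot 5→Dubois, Slot 6→Dubois, Slot 7→Dubois, Slot 8→Jules+Abara, Slot 9→Abara.
Loads: Jules 4, Dubois 4, Abara 3 — all ≤ 4.

4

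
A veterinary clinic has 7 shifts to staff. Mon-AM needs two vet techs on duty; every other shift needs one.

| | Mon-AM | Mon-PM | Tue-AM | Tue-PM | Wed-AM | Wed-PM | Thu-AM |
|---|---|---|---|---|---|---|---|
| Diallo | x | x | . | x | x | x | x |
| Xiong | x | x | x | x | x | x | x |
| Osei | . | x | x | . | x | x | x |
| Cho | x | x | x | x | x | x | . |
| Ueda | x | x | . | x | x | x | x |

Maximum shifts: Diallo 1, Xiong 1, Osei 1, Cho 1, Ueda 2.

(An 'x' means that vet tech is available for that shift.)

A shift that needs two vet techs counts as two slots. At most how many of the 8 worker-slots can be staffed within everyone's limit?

6

Total capacity across all vet techs is 1+1+1+1+2 = 6, and 8 slots are needed, so at most 6 can be filled.
An assignment achieving 6: Mon-AM→Diallo+Cho, Mon-PM→Ueda, Tue-AM→Xiong, Tue-PM→Ueda, Thu-AM→Osei.
Loads: Diallo 1/1, Xiong 1/1, Osei 1/1, Cho 1/1, Ueda 2/2.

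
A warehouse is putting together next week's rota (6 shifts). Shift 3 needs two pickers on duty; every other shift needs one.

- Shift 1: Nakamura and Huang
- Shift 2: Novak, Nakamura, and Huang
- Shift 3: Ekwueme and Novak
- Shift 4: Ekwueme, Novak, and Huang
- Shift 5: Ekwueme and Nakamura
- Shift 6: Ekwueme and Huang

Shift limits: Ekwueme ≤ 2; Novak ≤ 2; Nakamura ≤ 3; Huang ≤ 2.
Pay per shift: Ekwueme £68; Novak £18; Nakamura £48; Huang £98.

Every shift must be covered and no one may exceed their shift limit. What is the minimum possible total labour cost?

Shift 3 can only be covered by Ekwueme and Novak, so that assignment is forced.
Picking the cheapest available picker for each shift independently would cost £286, but that ignores the shift limits.
An optimal schedule: Shift 1→Nakamura, Shift 2→Nakamura, Shift 3→Novak+Ekwueme, Shift 4→Novak, Shift 5→Nakamura, Shift 6→Ekwueme.
Total: 48 + 48 + 18 + 68 + 18 + 48 + 68 = £316.

£316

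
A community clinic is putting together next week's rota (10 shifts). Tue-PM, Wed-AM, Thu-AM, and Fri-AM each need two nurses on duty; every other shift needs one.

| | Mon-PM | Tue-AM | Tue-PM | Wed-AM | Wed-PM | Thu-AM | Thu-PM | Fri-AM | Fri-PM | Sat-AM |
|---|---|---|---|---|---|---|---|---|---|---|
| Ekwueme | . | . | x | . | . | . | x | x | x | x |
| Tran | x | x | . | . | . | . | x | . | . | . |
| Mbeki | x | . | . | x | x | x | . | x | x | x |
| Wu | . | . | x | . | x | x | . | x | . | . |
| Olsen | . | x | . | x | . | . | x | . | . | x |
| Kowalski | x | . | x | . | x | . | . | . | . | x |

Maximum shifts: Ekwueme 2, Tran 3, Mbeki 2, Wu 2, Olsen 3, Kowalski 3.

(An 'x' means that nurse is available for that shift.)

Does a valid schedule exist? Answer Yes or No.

Total capacity is 15 and 14 slots are needed, so capacity alone doesn't rule it out.
Shifts {Tue-PM, Wed-AM, Thu-AM, Fri-AM, Fri-PM} need 9 worker-slots in total, but the nurses available for any of those shifts (Ekwueme, Mbeki, Wu, Olsen, and Kowalski) can supply at most 8 among them. So no valid schedule exists.

No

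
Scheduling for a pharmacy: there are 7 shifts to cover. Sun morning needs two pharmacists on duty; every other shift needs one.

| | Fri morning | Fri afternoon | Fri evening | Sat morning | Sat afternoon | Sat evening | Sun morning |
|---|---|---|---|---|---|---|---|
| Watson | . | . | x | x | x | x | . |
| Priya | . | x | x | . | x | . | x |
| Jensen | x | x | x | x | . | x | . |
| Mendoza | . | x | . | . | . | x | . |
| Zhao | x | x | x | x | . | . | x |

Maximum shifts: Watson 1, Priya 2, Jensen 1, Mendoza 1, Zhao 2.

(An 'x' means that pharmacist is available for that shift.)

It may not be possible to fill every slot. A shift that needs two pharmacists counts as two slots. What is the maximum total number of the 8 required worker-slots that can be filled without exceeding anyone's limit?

Total capacity across all pharmacists is 1+2+1+1+2 = 7, and 8 slots are needed, so at most 7 can be filled.
An assignment achieving 7: Fri morning→Jensen, Fri afternoon→Priya, Sat morning→Zhao, Sat afternoon→Watson, Sat evening→Mendoza, Sun morning→Priya+Zhao.
Loads: Watson 1/1, Priya 2/2, Jensen 1/1, Mendoza 1/1, Zhao 2/2.

7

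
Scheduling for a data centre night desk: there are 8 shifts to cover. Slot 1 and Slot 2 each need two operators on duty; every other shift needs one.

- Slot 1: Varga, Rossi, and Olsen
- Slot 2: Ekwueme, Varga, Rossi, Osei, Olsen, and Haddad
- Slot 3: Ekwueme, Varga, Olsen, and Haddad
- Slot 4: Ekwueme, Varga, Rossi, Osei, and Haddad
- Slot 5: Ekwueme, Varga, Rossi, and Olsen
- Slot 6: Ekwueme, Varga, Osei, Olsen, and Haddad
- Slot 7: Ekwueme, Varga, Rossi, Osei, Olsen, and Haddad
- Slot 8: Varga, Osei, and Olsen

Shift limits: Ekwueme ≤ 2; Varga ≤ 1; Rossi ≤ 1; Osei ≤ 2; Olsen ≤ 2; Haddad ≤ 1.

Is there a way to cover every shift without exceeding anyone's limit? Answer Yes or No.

No

Total capacity is 2+1+1+2+2+1 = 9 but 10 worker-slots are needed — infeasible.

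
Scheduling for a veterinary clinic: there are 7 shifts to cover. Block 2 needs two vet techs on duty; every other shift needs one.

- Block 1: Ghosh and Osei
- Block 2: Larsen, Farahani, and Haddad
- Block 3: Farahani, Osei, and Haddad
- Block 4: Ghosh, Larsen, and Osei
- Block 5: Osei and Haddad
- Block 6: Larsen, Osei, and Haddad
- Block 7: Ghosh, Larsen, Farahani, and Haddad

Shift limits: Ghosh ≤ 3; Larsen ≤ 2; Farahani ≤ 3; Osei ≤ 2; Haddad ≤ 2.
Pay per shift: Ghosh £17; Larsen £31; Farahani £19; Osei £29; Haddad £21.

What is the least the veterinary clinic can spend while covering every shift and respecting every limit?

£160

Picking the cheapest available vet tech for each shift independently would cost £152, but that ignores the shift limits.
An optimal schedule: Block 1→Ghosh, Block 2→Farahani+Haddad, Block 3→Farahani, Block 4→Ghosh, Block 5→Haddad, Block 6→Osei, Block 7→Ghosh.
Total: 17 + 19 + 21 + 19 + 17 + 21 + 29 + 17 = £160.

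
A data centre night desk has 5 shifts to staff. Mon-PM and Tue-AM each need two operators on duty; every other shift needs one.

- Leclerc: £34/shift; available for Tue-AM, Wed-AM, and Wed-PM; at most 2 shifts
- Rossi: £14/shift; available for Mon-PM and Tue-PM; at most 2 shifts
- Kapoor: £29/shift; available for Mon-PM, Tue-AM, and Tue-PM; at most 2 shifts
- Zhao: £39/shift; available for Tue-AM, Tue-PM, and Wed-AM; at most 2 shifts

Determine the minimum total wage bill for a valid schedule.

£193

Mon-PM can only be covered by Rossi and Kapoor, so that assignment is forced.
Wed-PM can only be covered by Leclerc, so that assignment is forced.
Picking the cheapest available operator for each shift independently would cost £188, but that ignores the shift limits.
An optimal schedule: Mon-PM→Rossi+Kapoor, Tue-AM→Kapoor+Zhao, Tue-PM→Rossi, Wed-AM→Leclerc, Wed-PM→Leclerc.
Total: 14 + 29 + 29 + 39 + 14 + 34 + 34 = £193.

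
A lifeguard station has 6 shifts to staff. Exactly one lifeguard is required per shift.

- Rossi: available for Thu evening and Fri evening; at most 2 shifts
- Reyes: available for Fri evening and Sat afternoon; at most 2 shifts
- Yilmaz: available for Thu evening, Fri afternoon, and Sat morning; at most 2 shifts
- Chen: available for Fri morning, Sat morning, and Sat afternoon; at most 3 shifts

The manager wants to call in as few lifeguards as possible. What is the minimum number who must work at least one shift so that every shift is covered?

3

6 slots to fill and no one can take more than 3, so at least ⌈6/3⌉ = 2 lifeguards are needed.
Any 2 lifeguards together have capacity at most 3+2 = 5 < 6 slots, so 2 can never suffice.
Rossi, Yilmaz, and Chen alone can cover everything: Thu evening→Rossi, Fri morning→Chen, Fri afternoon→Yilmaz, Fri evening→Rossi, Sat morning→Yilmaz, Sat afternoon→Chen.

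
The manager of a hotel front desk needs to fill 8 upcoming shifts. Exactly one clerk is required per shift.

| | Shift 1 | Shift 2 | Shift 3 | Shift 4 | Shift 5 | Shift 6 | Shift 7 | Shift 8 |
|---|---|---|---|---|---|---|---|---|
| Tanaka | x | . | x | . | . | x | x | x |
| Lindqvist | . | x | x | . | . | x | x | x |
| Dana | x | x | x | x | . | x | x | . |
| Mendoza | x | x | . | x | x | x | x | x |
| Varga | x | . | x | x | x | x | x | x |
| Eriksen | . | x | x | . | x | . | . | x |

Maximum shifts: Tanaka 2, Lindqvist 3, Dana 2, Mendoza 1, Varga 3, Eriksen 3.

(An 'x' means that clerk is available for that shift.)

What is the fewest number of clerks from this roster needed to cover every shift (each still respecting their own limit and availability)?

8 slots to fill and no one can take more than 3, so at least ⌈8/3⌉ = 3 clerks are needed.
Tanaka, Lindqvist, and Varga alone can cover everything: Shift 1→Tanaka, Shift 2→Lindqvist, Shift 3→Tanaka, Shift 4→Varga, Shift 5→Varga, Shift 6→Lindqvist, Shift 7→Lindqvist, Shift 8→Varga.

3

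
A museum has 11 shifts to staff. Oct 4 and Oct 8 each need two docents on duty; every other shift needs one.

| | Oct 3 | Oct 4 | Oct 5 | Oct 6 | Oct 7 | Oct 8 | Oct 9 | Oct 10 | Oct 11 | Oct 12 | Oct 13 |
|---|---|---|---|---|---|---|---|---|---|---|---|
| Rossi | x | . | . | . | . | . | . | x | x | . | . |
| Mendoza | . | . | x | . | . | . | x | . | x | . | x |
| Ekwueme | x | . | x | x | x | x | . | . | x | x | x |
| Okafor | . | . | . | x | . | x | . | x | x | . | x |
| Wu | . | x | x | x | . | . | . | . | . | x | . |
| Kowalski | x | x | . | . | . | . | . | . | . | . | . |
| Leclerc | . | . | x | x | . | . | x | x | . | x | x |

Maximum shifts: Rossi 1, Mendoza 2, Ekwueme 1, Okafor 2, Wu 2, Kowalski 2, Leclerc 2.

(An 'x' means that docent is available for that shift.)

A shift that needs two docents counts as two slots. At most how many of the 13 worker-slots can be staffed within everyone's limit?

Total capacity across all docents is 1+2+1+2+2+2+2 = 12, and 13 slots are needed, so at most 12 can be filled.
An assignment achieving 12: Oct 3→Kowalski, Oct 4→Wu+Kowalski, Oct 5→Mendoza, Oct 6→Leclerc, Oct 7→Ekwueme, Oct 8→Okafor, Oct 9→Mendoza, Oct 10→Rossi, Oct 11→Okafor, Oct 12→Wu, Oct 13→Leclerc.
Loads: Rossi 1/1, Mendoza 2/2, Ekwueme 1/1, Okafor 2/2, Wu 2/2, Kowalski 2/2, Leclerc 2/2.

12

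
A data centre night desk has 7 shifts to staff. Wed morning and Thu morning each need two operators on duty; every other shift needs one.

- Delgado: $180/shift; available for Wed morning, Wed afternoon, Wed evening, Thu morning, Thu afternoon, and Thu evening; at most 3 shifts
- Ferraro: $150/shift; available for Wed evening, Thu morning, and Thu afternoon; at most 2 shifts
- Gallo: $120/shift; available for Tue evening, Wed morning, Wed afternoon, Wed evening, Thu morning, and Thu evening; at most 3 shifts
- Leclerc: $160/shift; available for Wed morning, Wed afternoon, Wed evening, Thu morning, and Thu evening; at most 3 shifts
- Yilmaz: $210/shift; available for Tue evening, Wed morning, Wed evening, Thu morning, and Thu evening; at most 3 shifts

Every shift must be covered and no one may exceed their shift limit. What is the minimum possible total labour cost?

Picking the cheapest available operator for each shift independently would cost $1180, but that ignores the shift limits.
An optimal schedule: Tue evening→Gallo, Wed morning→Leclerc+Delgado, Wed afternoon→Gallo, Wed evening→Leclerc, Thu morning→Ferraro+Leclerc, Thu afternoon→Ferraro, Thu evening→Gallo.
Total: 120 + 160 + 180 + 120 + 160 + 150 + 160 + 150 + 120 = $1320.

$1320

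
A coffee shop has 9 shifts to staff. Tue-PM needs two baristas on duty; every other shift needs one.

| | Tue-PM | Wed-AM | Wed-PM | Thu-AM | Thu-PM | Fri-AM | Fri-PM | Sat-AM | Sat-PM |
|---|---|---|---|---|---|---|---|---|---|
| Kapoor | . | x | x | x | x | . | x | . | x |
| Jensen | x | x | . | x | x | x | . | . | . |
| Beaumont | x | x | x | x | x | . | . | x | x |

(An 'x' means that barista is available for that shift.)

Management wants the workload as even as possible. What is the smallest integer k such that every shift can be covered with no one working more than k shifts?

4

With 3 baristas and 10 worker-slots to fill, someone must work at least ⌈10/3⌉ = 4 shifts, so k ≥ 4.
k = 4 works: Tue-PM→Jensen+Beaumont, Wed-AM→Kapoor, Wed-PM→Kapoor, Thu-AM→Jensen, Thu-PM→Jensen, Fri-AM→Jensen, Fri-PM→Kapoor, Sat-AM→Beaumont, Sat-PM→Kapoor.
Loads: Kapoor 4, Jensen 4, Beaumont 2 — all ≤ 4.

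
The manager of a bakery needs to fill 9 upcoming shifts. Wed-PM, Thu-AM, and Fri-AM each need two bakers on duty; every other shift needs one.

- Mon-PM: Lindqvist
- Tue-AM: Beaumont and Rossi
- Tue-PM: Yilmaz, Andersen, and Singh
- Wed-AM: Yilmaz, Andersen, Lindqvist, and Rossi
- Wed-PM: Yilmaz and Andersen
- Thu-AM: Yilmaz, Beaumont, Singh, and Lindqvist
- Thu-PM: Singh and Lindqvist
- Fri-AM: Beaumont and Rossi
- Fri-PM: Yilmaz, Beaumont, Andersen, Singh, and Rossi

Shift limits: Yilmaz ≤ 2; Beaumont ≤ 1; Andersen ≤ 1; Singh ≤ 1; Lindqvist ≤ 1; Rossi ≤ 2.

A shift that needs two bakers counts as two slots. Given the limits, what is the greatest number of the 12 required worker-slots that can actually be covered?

8

Total capacity across all bakers is 2+1+1+1+1+2 = 8, and 12 slots are needed, so at most 8 can be filled.
An assignment achieving 8: Mon-PM→Lindqvist, Tue-AM→Beaumont, Tue-PM→Yilmaz, Wed-AM→Rossi, Wed-PM→Yilmaz+Andersen, Thu-PM→Singh, Fri-AM→Rossi.
Loads: Yilmaz 2/2, Beaumont 1/1, Andersen 1/1, Singh 1/1, Lindqvist 1/1, Rossi 2/2.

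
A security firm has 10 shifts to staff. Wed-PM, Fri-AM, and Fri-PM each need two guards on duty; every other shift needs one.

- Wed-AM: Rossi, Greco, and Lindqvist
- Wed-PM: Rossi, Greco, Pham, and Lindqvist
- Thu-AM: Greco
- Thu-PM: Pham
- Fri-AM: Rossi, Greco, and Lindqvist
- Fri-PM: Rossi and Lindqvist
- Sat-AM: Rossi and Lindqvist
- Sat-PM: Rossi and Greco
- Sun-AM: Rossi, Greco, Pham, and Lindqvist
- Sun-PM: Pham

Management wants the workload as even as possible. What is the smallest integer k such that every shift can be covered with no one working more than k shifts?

4

With 4 guards and 13 worker-slots to fill, someone must work at least ⌈13/4⌉ = 4 shifts, so k ≥ 4.
k = 4 works: Wed-AM→Rossi, Wed-PM→Greco+Pham, Thu-AM→Greco, Thu-PM→Pham, Fri-AM→Greco+Lindqvist, Fri-PM→Rossi+Lindqvist, Sat-AM→Rossi, Sat-PM→Rossi, Sun-AM→Greco, Sun-PM→Pham.
Loads: Rossi 4, Greco 4, Pham 3, Lindqvist 2 — all ≤ 4.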